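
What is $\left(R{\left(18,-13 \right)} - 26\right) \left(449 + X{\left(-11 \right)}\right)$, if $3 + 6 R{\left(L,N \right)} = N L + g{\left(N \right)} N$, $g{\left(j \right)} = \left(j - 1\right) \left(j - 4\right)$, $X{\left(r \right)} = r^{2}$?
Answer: $-331265$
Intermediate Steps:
$g{\left(j \right)} = \left(-1 + j\right) \left(-4 + j\right)$
$R{\left(L,N \right)} = - \frac{1}{2} + \frac{L N}{6} + \frac{N \left(4 + N^{2} - 5 N\right)}{6}$ ($R{\left(L,N \right)} = - \frac{1}{2} + \frac{N L + \left(4 + N^{2} - 5 N\right) N}{6} = - \frac{1}{2} + \frac{L N + N \left(4 + N^{2} - 5 N\right)}{6} = - \frac{1}{2} + \left(\frac{L N}{6} + \frac{N \left(4 + N^{2} - 5 N\right)}{6}\right) = - \frac{1}{2} + \frac{L N}{6} + \frac{N \left(4 + N^{2} - 5 N\right)}{6}$)
$\left(R{\left(18,-13 \right)} - 26\right) \left(449 + X{\left(-11 \right)}\right) = \left(\left(- \frac{1}{2} + \frac{1}{6} \cdot 18 \left(-13\right) + \frac{1}{6} \left(-13\right) \left(4 + \left(-13\right)^{2} - -65\right)\right) - 26\right) \left(449 + \left(-11\right)^{2}\right) = \left(\left(- \frac{1}{2} - 39 + \frac{1}{6} \left(-13\right) \left(4 + 169 + 65\right)\right) - 26\right) \left(449 + 121\right) = \left(\left(- \frac{1}{2} - 39 + \frac{1}{6} \left(-13\right) 238\right) - 26\right) 570 = \left(\left(- \frac{1}{2} - 39 - \frac{1547}{3}\right) - 26\right) 570 = \left(- \frac{3331}{6} - 26\right) 570 = \left(- \frac{3487}{6}\right) 570 = -331265$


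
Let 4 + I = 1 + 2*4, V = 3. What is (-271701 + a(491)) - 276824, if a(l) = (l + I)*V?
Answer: -547037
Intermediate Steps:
I = 5 (I = -4 + (1 + 2*4) = -4 + (1 + 8) = -4 + 9 = 5)
a(l) = 15 + 3*l (a(l) = (l + 5)*3 = (5 + l)*3 = 15 + 3*l)
(-271701 + a(491)) - 276824 = (-271701 + (15 + 3*491)) - 276824 = (-271701 + (15 + 1473)) - 276824 = (-271701 + 1488) - 276824 = -270213 - 276824 = -547037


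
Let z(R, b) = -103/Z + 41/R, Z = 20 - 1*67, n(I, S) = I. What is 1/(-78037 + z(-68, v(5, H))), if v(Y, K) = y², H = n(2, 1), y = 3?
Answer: -3196/249401175 ≈ -1.2815e-5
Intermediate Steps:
H = 2
Z = -47 (Z = 20 - 67 = -47)
v(Y, K) = 9 (v(Y, K) = 3² = 9)
z(R, b) = 103/47 + 41/R (z(R, b) = -103/(-47) + 41/R = -103*(-1/47) + 41/R = 103/47 + 41/R)
1/(-78037 + z(-68, v(5, H))) = 1/(-78037 + (103/47 + 41/(-68))) = 1/(-78037 + (103/47 + 41*(-1/68))) = 1/(-78037 + (103/47 - 41/68)) = 1/(-78037 + 5077/3196) = 1/(-249401175/3196) = -3196/249401175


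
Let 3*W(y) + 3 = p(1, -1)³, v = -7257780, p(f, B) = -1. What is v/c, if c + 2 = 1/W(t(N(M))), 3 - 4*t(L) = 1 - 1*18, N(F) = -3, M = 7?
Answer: 29031120/11 ≈ 2.6392e+6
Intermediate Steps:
t(L) = 5 (t(L) = ¾ - (1 - 1*18)/4 = ¾ - (1 - 18)/4 = ¾ - ¼*(-17) = ¾ + 17/4 = 5)
W(y) = -4/3 (W(y) = -1 + (⅓)*(-1)³ = -1 + (⅓)*(-1) = -1 - ⅓ = -4/3)
c = -11/4 (c = -2 + 1/(-4/3) = -2 - ¾ = -11/4 ≈ -2.7500)
v/c = -7257780/(-11/4) = -7257780*(-4/11) = 29031120/11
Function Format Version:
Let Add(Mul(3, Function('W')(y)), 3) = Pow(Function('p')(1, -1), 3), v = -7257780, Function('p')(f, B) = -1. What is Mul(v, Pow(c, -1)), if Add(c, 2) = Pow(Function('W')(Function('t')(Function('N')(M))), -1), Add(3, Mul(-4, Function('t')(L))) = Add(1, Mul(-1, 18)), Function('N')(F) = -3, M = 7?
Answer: Rational(29031120, 11) ≈ 2.6392e+6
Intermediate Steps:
Function('t')(L) = 5 (Function('t')(L) = Add(Rational(3, 4), Mul(Rational(-1, 4), Add(1, Mul(-1, 18)))) = Add(Rational(3, 4), Mul(Rational(-1, 4), Add(1, -18))) = Add(Rational(3, 4), Mul(Rational(-1, 4), -17)) = Add(Rational(3, 4), Rational(17, 4)) = 5)
Function('W')(y) = Rational(-4, 3) (Function('W')(y) = Add(-1, Mul(Rational(1, 3), Pow(-1, 3))) = Add(-1, Mul(Rational(1, 3), -1)) = Add(-1, Rational(-1, 3)) = Rational(-4, 3))
c = Rational(-11, 4) (c = Add(-2, Pow(Rational(-4, 3), -1)) = Add(-2, Rational(-3, 4)) = Rational(-11, 4) ≈ -2.7500)
Mul(v, Pow(c, -1)) = Mul(-7257780, Pow(Rational(-11, 4), -1)) = Mul(-7257780, Rational(-4, 11)) = Rational(29031120, 11)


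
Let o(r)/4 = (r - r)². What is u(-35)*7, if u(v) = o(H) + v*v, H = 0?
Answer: 8575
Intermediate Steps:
o(r) = 0 (o(r) = 4*(r - r)² = 4*0² = 4*0 = 0)
u(v) = v² (u(v) = 0 + v*v = 0 + v² = v²)
u(-35)*7 = (-35)²*7 = 1225*7 = 8575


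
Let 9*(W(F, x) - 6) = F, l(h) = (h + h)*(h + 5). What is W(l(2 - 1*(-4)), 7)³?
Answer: 238328/27 ≈ 8827.0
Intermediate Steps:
l(h) = 2*h*(5 + h) (l(h) = (2*h)*(5 + h) = 2*h*(5 + h))
W(F, x) = 6 + F/9
W(l(2 - 1*(-4)), 7)³ = (6 + (2*(2 - 1*(-4))*(5 + (2 - 1*(-4))))/9)³ = (6 + (2*(2 + 4)*(5 + (2 + 4)))/9)³ = (6 + (2*6*(5 + 6))/9)³ = (6 + (2*6*11)/9)³ = (6 + (⅑)*132)³ = (6 + 44/3)³ = (62/3)³ = 238328/27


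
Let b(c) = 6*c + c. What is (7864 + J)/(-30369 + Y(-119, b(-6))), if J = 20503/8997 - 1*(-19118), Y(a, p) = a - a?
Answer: -242777557/273229893 ≈ -0.88855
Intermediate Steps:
b(c) = 7*c
Y(a, p) = 0
J = 172025149/8997 (J = 20503*(1/8997) + 19118 = 20503/8997 + 19118 = 172025149/8997 ≈ 19120.)
(7864 + J)/(-30369 + Y(-119, b(-6))) = (7864 + 172025149/8997)/(-30369 + 0) = (242777557/8997)/(-30369) = (242777557/8997)*(-1/30369) = -242777557/273229893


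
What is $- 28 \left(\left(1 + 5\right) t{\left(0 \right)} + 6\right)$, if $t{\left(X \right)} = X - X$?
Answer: $-168$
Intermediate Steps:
$t{\left(X \right)} = 0$
$- 28 \left(\left(1 + 5\right) t{\left(0 \right)} + 6\right) = - 28 \left(\left(1 + 5\right) 0 + 6\right) = - 28 \left(6 \cdot 0 + 6\right) = - 28 \left(0 + 6\right) = \left(-28\right) 6 = -168$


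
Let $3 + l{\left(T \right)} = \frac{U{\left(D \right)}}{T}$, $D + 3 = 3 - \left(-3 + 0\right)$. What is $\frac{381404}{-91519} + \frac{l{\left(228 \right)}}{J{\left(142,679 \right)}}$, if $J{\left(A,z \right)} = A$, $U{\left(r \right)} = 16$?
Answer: $- \frac{43695319}{10433166} \approx -4.1881$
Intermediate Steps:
$D = 3$ ($D = -3 + \left(3 - \left(-3 + 0\right)\right) = -3 + \left(3 - -3\right) = -3 + \left(3 + 3\right) = -3 + 6 = 3$)
$l{\left(T \right)} = -3 + \frac{16}{T}$
$\frac{381404}{-91519} + \frac{l{\left(228 \right)}}{J{\left(142,679 \right)}} = \frac{381404}{-91519} + \frac{-3 + \frac{16}{228}}{142} = 381404 \left(- \frac{1}{91519}\right) + \left(-3 + 16 \cdot \frac{1}{228}\right) \frac{1}{142} = - \frac{381404}{91519} + \left(-3 + \frac{4}{57}\right) \frac{1}{142} = - \frac{381404}{91519} - \frac{167}{8094} = - \frac{43695319}{10433166}$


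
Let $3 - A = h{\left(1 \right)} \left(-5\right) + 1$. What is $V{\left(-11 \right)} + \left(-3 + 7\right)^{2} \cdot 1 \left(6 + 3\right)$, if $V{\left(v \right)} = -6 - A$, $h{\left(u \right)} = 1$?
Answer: $131$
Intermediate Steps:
$A = 7$ ($A = 3 - \left(1 \left(-5\right) + 1\right) = 3 - \left(-5 + 1\right) = 3 - -4 = 3 + 4 = 7$)
$V{\left(v \right)} = -13$ ($V{\left(v \right)} = -6 - 7 = -13$)
$V{\left(-11 \right)} + \left(-3 + 7\right)^{2} \cdot 1 \left(6 + 3\right) = -13 + \left(-3 + 7\right)^{2} \cdot 1 \left(6 + 3\right) = -13 + 4^{2} \cdot 1 \cdot 9 = -13 + 16 \cdot 9 = -13 + 144 = 131$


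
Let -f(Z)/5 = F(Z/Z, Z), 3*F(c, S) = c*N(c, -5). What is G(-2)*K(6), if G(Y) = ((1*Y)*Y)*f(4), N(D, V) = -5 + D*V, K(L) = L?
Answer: 400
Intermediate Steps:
F(c, S) = c*(-5 - 5*c)/3 (F(c, S) = (c*(-5 + c*(-5)))/3 = (c*(-5 - 5*c))/3 = c*(-5 - 5*c)/3)
f(Z) = 50/3 (f(Z) = -25*Z/Z*(-1 - Z/Z)/3 = -25*(-1 - 1*1)/3 = -25*(-1 - 1)/3 = -25*(-2)/3 = -5*(-10/3) = 50/3)
G(Y) = 50*Y²/3 (G(Y) = ((1*Y)*Y)*(50/3) = (Y*Y)*(50/3) = Y²*(50/3) = 50*Y²/3)
G(-2)*K(6) = ((50/3)*(-2)²)*6 = ((50/3)*4)*6 = (200/3)*6 = 400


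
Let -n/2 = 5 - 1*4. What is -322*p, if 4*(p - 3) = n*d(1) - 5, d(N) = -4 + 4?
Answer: -1127/2 ≈ -563.50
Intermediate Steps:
d(N) = 0
n = -2 (n = -2*(5 - 1*4) = -2*(5 - 4) = -2*1 = -2)
p = 7/4 (p = 3 + (-2*0 - 5)/4 = 3 + (0 - 5)/4 = 3 + (1/4)*(-5) = 3 - 5/4 = 7/4 ≈ 1.7500)
-322*p = -322*7/4 = -1127/2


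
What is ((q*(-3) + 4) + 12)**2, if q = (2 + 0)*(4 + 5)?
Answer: 1444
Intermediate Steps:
q = 18 (q = 2*9 = 18)
((q*(-3) + 4) + 12)**2 = ((18*(-3) + 4) + 12)**2 = ((-54 + 4) + 12)**2 = (-50 + 12)**2 = (-38)**2 = 1444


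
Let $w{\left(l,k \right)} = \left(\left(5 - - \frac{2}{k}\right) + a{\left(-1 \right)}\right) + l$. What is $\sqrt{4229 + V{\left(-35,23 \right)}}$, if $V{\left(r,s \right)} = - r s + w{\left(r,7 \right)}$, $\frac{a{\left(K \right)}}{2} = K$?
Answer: $\frac{2 \sqrt{61278}}{7} \approx 70.727$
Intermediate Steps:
$a{\left(K \right)} = 2 K$
$w{\left(l,k \right)} = 3 + l + \frac{2}{k}$ ($w{\left(l,k \right)} = \left(\left(5 - - \frac{2}{k}\right) + 2 \left(-1\right)\right) + l = \left(\left(5 + \frac{2}{k}\right) - 2\right) + l = \left(3 + \frac{2}{k}\right) + l = 3 + l + \frac{2}{k}$)
$V{\left(r,s \right)} = \frac{23}{7} + r - r s$ ($V{\left(r,s \right)} = - r s + \left(3 + r + \frac{2}{7}\right) = - r s + \left(\frac{23}{7} + r\right) = \frac{23}{7} + r - r s$)
$\sqrt{4229 + V{\left(-35,23 \right)}} = \sqrt{4229 - \left(\frac{222}{7} - 805\right)} = \sqrt{4229 + \left(\frac{23}{7} - 35 + 805\right)} = \sqrt{4229 + \frac{5413}{7}} = \sqrt{\frac{35016}{7}} = \frac{2 \sqrt{61278}}{7}$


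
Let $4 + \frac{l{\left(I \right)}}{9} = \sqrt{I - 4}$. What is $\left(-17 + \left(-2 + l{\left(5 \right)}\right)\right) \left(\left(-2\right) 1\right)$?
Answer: $92$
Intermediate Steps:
$l{\left(I \right)} = -36 + 9 \sqrt{-4 + I}$ ($l{\left(I \right)} = -36 + 9 \sqrt{I - 4} = -36 + 9 \sqrt{-4 + I}$)
$\left(-17 + \left(-2 + l{\left(5 \right)}\right)\right) \left(\left(-2\right) 1\right) = \left(-17 - \left(38 - 9 \sqrt{-4 + 5}\right)\right) \left(\left(-2\right) 1\right) = \left(-17 - \left(38 - 9\right)\right) \left(-2\right) = \left(-17 + \left(-2 + \left(-36 + 9 \cdot 1\right)\right)\right) \left(-2\right) = \left(-17 + \left(-2 + \left(-36 + 9\right)\right)\right) \left(-2\right) = \left(-17 - 29\right) \left(-2\right) = \left(-46\right) \left(-2\right) = 92$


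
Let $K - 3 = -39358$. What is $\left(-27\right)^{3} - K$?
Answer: $19672$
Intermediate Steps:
$K = -39355$ ($K = 3 - 39358 = -39355$)
$\left(-27\right)^{3} - K = \left(-27\right)^{3} - -39355 = -19683 + 39355 = 19672$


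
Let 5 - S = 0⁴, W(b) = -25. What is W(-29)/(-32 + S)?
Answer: 25/27 ≈ 0.92593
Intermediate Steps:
S = 5 (S = 5 - 1*0⁴ = 5 - 1*0 = 5 + 0 = 5)
W(-29)/(-32 + S) = -25/(-32 + 5) = -25/(-27) = -1/27*(-25) = 25/27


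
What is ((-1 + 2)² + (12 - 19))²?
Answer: 36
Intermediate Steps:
((-1 + 2)² + (12 - 19))² = (1² - 7)² = (1 - 7)² = (-6)² = 36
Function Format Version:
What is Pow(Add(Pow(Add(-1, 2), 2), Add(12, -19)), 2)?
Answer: 36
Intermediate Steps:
Pow(Add(Pow(Add(-1, 2), 2), Add(12, -19)), 2) = Pow(Add(Pow(1, 2), -7), 2) = Pow(Add(1, -7), 2) = Pow(-6, 2) = 36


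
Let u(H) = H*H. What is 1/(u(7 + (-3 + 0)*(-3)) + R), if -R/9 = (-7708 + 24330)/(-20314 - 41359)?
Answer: 61673/15937886 ≈ 0.0038696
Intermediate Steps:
u(H) = H²
R = 149598/61673 (R = -9*(-7708 + 24330)/(-20314 - 41359) = -149598/(-61673) = -149598*(-1)/61673 = -9*(-16622/61673) = 149598/61673 ≈ 2.4257)
1/(u(7 + (-3 + 0)*(-3)) + R) = 1/((7 + (-3 + 0)*(-3))² + 149598/61673) = 1/((7 - 3*(-3))² + 149598/61673) = 1/((7 + 9)² + 149598/61673) = 1/(16² + 149598/61673) = 1/(256 + 149598/61673) = 1/(15937886/61673) = 61673/15937886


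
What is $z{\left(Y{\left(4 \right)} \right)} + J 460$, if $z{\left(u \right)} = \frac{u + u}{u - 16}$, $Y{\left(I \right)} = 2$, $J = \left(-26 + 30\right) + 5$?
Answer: $\frac{28978}{7} \approx 4139.7$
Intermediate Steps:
$J = 9$ ($J = 4 + 5 = 9$)
$z{\left(u \right)} = \frac{2 u}{-16 + u}$
$z{\left(Y{\left(4 \right)} \right)} + J 460 = 2 \cdot 2 \frac{1}{-16 + 2} + 9 \cdot 460 = 2 \cdot 2 \frac{1}{-14} + 4140 = 2 \cdot 2 \left(- \frac{1}{14}\right) + 4140 = - \frac{2}{7} + 4140 = \frac{28978}{7}$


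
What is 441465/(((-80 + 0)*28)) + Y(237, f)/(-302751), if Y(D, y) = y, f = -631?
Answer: -26730511355/135632448 ≈ -197.08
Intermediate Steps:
441465/(((-80 + 0)*28)) + Y(237, f)/(-302751) = 441465/(((-80 + 0)*28)) - 631/(-302751) = 441465/((-80*28)) - 631*(-1/302751) = 441465/(-2240) + 631/302751 = 441465*(-1/2240) + 631/302751 = -88293/448 + 631/302751 = -26730511355/135632448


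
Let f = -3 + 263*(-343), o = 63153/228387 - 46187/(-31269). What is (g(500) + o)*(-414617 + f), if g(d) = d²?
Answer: -300435651694697693018/2380477701 ≈ -1.2621e+11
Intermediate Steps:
o = 4174413842/2380477701 (o = 63153*(1/228387) - 46187*(-1/31269) = 21051/76129 + 46187/31269 = 4174413842/2380477701 ≈ 1.7536)
f = -90212 (f = -3 - 90209 = -90212)
(g(500) + o)*(-414617 + f) = (500² + 4174413842/2380477701)*(-414617 - 90212) = (250000 + 4174413842/2380477701)*(-504829) = (595123599663842/2380477701)*(-504829) = -300435651694697693018/2380477701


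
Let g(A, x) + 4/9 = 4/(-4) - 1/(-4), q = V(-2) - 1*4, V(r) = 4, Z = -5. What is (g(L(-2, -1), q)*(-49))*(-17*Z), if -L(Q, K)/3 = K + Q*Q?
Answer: 179095/36 ≈ 4974.9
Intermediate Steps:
q = 0 (q = 4 - 1*4 = 4 - 4 = 0)
L(Q, K) = -3*K - 3*Q² (L(Q, K) = -3*(K + Q*Q) = -3*(K + Q²) = -3*K - 3*Q²)
g(A, x) = -43/36 (g(A, x) = -4/9 + (4/(-4) - 1/(-4)) = -4/9 + (4*(-¼) - 1*(-¼)) = -4/9 + (-1 + ¼) = -4/9 - ¾ = -43/36)
(g(L(-2, -1), q)*(-49))*(-17*Z) = (-43/36*(-49))*(-17*(-5)) = (2107/36)*85 = 179095/36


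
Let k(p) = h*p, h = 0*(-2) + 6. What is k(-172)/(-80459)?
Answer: 1032/80459 ≈ 0.012826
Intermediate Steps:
h = 6 (h = 0 + 6 = 6)
k(p) = 6*p
k(-172)/(-80459) = (6*(-172))/(-80459) = -1032*(-1/80459) = 1032/80459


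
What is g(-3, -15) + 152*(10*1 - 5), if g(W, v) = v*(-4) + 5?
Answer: 825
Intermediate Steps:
g(W, v) = 5 - 4*v (g(W, v) = -4*v + 5 = 5 - 4*v)
g(-3, -15) + 152*(10*1 - 5) = (5 - 4*(-15)) + 152*(10*1 - 5) = (5 + 60) + 152*(10 - 5) = 65 + 152*5 = 65 + 760 = 825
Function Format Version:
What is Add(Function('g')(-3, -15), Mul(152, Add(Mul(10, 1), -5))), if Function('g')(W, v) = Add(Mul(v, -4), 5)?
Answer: 825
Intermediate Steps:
Function('g')(W, v) = Add(5, Mul(-4, v)) (Function('g')(W, v) = Add(Mul(-4, v), 5) = Add(5, Mul(-4, v)))
Add(Function('g')(-3, -15), Mul(152, Add(Mul(10, 1), -5))) = Add(Add(5, Mul(-4, -15)), Mul(152, Add(Mul(10, 1), -5))) = Add(Add(5, 60), Mul(152, Add(10, -5))) = Add(65, Mul(152, 5)) = Add(65, 760) = 825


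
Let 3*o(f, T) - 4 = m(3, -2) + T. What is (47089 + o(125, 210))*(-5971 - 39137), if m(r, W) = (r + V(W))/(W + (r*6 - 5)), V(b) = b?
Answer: -23400406512/11 ≈ -2.1273e+9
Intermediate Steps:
m(r, W) = (W + r)/(-5 + W + 6*r) (m(r, W) = (r + W)/(W + (r*6 - 5)) = (W + r)/(W + (6*r - 5)) = (W + r)/(W + (-5 + 6*r)) = (W + r)/(-5 + W + 6*r))
o(f, T) = 15/11 + T/3 (o(f, T) = 4/3 + ((-2 + 3)/(-5 - 2 + 6*3) + T)/3 = 4/3 + (1/(-5 - 2 + 18) + T)/3 = 4/3 + (1/11 + T)/3 = 4/3 + (1/33 + T/3) = 15/11 + T/3)
(47089 + o(125, 210))*(-5971 - 39137) = (47089 + (15/11 + (⅓)*210))*(-5971 - 39137) = (47089 + (15/11 + 70))*(-45108) = (47089 + 785/11)*(-45108) = (518764/11)*(-45108) = -23400406512/11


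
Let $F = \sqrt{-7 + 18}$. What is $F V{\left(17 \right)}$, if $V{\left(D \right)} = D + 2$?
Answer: $19 \sqrt{11} \approx 63.016$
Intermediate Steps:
$V{\left(D \right)} = 2 + D$
$F = \sqrt{11} \approx 3.3166$
$F V{\left(17 \right)} = \sqrt{11} \left(2 + 17\right) = \sqrt{11} \cdot 19 = 19 \sqrt{11}$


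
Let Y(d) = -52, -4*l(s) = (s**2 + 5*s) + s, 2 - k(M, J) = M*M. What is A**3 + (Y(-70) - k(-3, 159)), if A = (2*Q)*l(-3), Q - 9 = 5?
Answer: 250002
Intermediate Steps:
Q = 14 (Q = 9 + 5 = 14)
k(M, J) = 2 - M**2 (k(M, J) = 2 - M*M = 2 - M**2)
l(s) = -3*s/2 - s**2/4 (l(s) = -((s**2 + 5*s) + s)/4 = -(s**2 + 6*s)/4 = -3*s/2 - s**2/4)
A = 63 (A = (2*14)*(-1/4*(-3)*(6 - 3)) = 28*(-1/4*(-3)*3) = 28*(9/4) = 63)
A**3 + (Y(-70) - k(-3, 159)) = 63**3 + (-52 - (2 - 1*(-3)**2)) = 250047 + (-52 - (2 - 1*9)) = 250047 + (-52 - (2 - 9)) = 250047 + (-52 - 1*(-7)) = 250047 + (-52 + 7) = 250047 - 45 = 250002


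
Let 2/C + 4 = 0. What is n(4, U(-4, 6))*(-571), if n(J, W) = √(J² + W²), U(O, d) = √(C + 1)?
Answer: -571*√66/2 ≈ -2319.4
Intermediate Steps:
C = -½ (C = 2/(-4 + 0) = 2/(-4) = 2*(-¼) = -½ ≈ -0.50000)
U(O, d) = √2/2 (U(O, d) = √(-½ + 1) = √(½) = √2/2)
n(4, U(-4, 6))*(-571) = √(4² + (√2/2)²)*(-571) = √(16 + ½)*(-571) = √(33/2)*(-571) = (√66/2)*(-571) = -571*√66/2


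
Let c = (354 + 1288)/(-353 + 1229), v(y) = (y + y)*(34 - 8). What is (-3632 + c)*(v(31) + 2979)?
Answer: -7299667045/438 ≈ -1.6666e+7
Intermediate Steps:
v(y) = 52*y (v(y) = (2*y)*26 = 52*y)
c = 821/438 (c = 1642/876 = 1642*(1/876) = 821/438 ≈ 1.8744)
(-3632 + c)*(v(31) + 2979) = (-3632 + 821/438)*(52*31 + 2979) = -1589995*(1612 + 2979)/438 = -1589995/438*4591 = -7299667045/438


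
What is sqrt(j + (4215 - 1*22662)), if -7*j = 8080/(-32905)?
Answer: I*sqrt(39147567672311)/46067 ≈ 135.82*I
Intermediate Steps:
j = 1616/46067 (j = -8080/(7*(-32905)) = -8080*(-1)/(7*32905) = -1/7*(-1616/6581) = 1616/46067 ≈ 0.035079)
sqrt(j + (4215 - 1*22662)) = sqrt(1616/46067 + (4215 - 1*22662)) = sqrt(1616/46067 + (4215 - 22662)) = sqrt(1616/46067 - 18447) = sqrt(-849796333/46067) = I*sqrt(39147567672311)/46067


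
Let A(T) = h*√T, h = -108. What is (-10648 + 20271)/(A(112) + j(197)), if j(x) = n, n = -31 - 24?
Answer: 529265/1303343 - 4157136*√7/1303343 ≈ -8.0328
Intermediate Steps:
A(T) = -108*√T
n = -55
j(x) = -55
(-10648 + 20271)/(A(112) + j(197)) = (-10648 + 20271)/(-432*√7 - 55) = 9623/(-432*√7 - 55) = 9623/(-55 - 432*√7)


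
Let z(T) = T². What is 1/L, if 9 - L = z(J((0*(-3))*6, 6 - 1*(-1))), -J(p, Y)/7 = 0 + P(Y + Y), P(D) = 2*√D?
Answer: -1/2735 ≈ -0.00036563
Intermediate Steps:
J(p, Y) = -14*√2*√Y (J(p, Y) = -7*(0 + 2*√(Y + Y)) = -7*(0 + 2*√(2*Y)) = -7*(0 + 2*(√2*√Y)) = -7*(0 + 2*√2*√Y) = -14*√2*√Y)
L = -2735 (L = 9 - (-14*√2*√(6 - 1*(-1)))² = 9 - (-14*√2*√(6 + 1))² = 9 - (-14*√2*√7)² = 9 - (-14*√14)² = 9 - 1*2744 = 9 - 2744 = -2735)
1/L = 1/(-2735) = -1/2735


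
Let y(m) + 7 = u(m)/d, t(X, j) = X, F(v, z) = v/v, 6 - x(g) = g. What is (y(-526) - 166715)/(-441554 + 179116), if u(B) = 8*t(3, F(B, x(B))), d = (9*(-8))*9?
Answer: 4501495/7085826 ≈ 0.63528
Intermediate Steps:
x(g) = 6 - g
F(v, z) = 1
d = -648 (d = -72*9 = -648)
u(B) = 24 (u(B) = 8*3 = 24)
y(m) = -190/27 (y(m) = -7 + 24/(-648) = -7 + 24*(-1/648) = -7 - 1/27 = -190/27)
(y(-526) - 166715)/(-441554 + 179116) = (-190/27 - 166715)/(-441554 + 179116) = -4501495/27/(-262438) = -4501495/27*(-1/262438) = 4501495/7085826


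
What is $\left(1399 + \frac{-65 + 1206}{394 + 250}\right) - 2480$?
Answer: $- \frac{99289}{92} \approx -1079.2$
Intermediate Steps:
$\left(1399 + \frac{-65 + 1206}{394 + 250}\right) - 2480 = \left(1399 + \frac{1141}{644}\right) - 2480 = \left(1399 + 1141 \cdot \frac{1}{644}\right) - 2480 = \left(1399 + \frac{163}{92}\right) - 2480 = \frac{128871}{92} - 2480 = - \frac{99289}{92}$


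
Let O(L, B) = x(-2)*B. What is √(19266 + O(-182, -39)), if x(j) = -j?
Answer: 6*√533 ≈ 138.52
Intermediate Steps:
O(L, B) = 2*B (O(L, B) = (-1*(-2))*B = 2*B)
√(19266 + O(-182, -39)) = √(19266 + 2*(-39)) = √(19266 - 78) = √19188 = 6*√533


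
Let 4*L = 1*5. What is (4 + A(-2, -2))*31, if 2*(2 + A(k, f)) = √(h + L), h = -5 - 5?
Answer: 62 + 31*I*√35/4 ≈ 62.0 + 45.85*I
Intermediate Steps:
h = -10
L = 5/4 (L = (1*5)/4 = (¼)*5 = 5/4 ≈ 1.2500)
A(k, f) = -2 + I*√35/4 (A(k, f) = -2 + √(-10 + 5/4)/2 = -2 + √(-35/4)/2 = -2 + (I*√35/2)/2 = -2 + I*√35/4)
(4 + A(-2, -2))*31 = (4 + (-2 + I*√35/4))*31 = (2 + I*√35/4)*31 = 62 + 31*I*√35/4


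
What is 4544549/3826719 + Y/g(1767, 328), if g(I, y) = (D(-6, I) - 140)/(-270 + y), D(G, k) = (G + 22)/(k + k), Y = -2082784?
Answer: 204209506080133871/236655783117 ≈ 8.6290e+5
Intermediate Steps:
D(G, k) = (22 + G)/(2*k) (D(G, k) = (22 + G)/((2*k)) = (22 + G)*(1/(2*k)) = (22 + G)/(2*k))
g(I, y) = (-140 + 8/I)/(-270 + y) (g(I, y) = ((22 - 6)/(2*I) - 140)/(-270 + y) = ((½)*16/I - 140)/(-270 + y) = (8/I - 140)/(-270 + y) = (-140 + 8/I)/(-270 + y))
4544549/3826719 + Y/g(1767, 328) = 4544549/3826719 - 2082784*1767*(-270 + 328)/(4*(2 - 35*1767)) = 4544549*(1/3826719) - 2082784*51243/(2*(2 - 61845)) = 4544549/3826719 - 2082784/(4*(1/1767)*(1/58)*(-61843)) = 4544549/3826719 - 2082784/(-123686/51243) = 4544549/3826719 - 2082784*(-51243/123686) = 4544549/3826719 + 53364050256/61843 = 204209506080133871/236655783117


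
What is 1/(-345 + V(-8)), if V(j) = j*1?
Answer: -1/353 ≈ -0.0028329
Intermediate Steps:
V(j) = j
1/(-345 + V(-8)) = 1/(-345 - 8) = 1/(-353) = -1/353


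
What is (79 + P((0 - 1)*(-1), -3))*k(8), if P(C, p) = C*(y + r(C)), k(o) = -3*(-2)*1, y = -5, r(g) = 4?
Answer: 468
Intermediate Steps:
k(o) = 6 (k(o) = 6*1 = 6)
P(C, p) = -C (P(C, p) = C*(-5 + 4) = C*(-1) = -C)
(79 + P((0 - 1)*(-1), -3))*k(8) = (79 - (0 - 1)*(-1))*6 = (79 - (-1)*(-1))*6 = (79 - 1*1)*6 = (79 - 1)*6 = 78*6 = 468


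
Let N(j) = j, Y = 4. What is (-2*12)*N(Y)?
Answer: -96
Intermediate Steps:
(-2*12)*N(Y) = -2*12*4 = -24*4 = -96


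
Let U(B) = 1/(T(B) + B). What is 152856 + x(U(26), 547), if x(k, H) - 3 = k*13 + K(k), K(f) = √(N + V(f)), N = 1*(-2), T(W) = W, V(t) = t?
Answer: 611437/4 + I*√1339/26 ≈ 1.5286e+5 + 1.4074*I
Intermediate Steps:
N = -2
U(B) = 1/(2*B) (U(B) = 1/(B + B) = 1/(2*B))
K(f) = √(-2 + f)
x(k, H) = 3 + √(-2 + k) + 13*k (x(k, H) = 3 + (k*13 + √(-2 + k)) = 3 + (13*k + √(-2 + k)) = 3 + (√(-2 + k) + 13*k) = 3 + √(-2 + k) + 13*k)
152856 + x(U(26), 547) = 152856 + (3 + √(-2 + (½)/26) + 13*((½)/26)) = 152856 + (3 + √(-2 + (½)*(1/26)) + 13*((½)*(1/26))) = 152856 + (3 + √(-2 + 1/52) + 13*(1/52)) = 152856 + (3 + √(-103/52) + ¼) = 152856 + (3 + I*√1339/26 + ¼) = 152856 + (13/4 + I*√1339/26) = 611437/4 + I*√1339/26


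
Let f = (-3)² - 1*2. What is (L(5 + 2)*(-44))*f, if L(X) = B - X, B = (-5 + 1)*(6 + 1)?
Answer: 10780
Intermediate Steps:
B = -28 (B = -4*7 = -28)
L(X) = -28 - X
f = 7 (f = 9 - 2 = 7)
(L(5 + 2)*(-44))*f = ((-28 - (5 + 2))*(-44))*7 = ((-28 - 1*7)*(-44))*7 = ((-28 - 7)*(-44))*7 = -35*(-44)*7 = 1540*7 = 10780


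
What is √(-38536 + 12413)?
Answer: I*√26123 ≈ 161.63*I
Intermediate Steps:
√(-38536 + 12413) = √(-26123) = I*√26123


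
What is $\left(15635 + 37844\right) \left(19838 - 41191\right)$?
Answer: $-1141937087$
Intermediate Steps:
$\left(15635 + 37844\right) \left(19838 - 41191\right) = 53479 \left(-21353\right) = -1141937087$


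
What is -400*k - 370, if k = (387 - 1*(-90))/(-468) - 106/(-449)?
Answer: -331190/5837 ≈ -56.740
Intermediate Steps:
k = -18285/23348 (k = (387 + 90)*(-1/468) - 106*(-1/449) = 477*(-1/468) + 106/449 = -53/52 + 106/449 = -18285/23348 ≈ -0.78315)
-400*k - 370 = -400*(-18285/23348) - 370 = 1828500/5837 - 370 = -331190/5837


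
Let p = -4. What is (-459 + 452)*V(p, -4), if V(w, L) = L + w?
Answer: 56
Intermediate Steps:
(-459 + 452)*V(p, -4) = (-459 + 452)*(-4 - 4) = -7*(-8) = 56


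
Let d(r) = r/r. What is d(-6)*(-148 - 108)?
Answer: -256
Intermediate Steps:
d(r) = 1
d(-6)*(-148 - 108) = 1*(-148 - 108) = 1*(-256) = -256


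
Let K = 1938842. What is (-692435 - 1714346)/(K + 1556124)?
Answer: -2406781/3494966 ≈ -0.68864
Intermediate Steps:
(-692435 - 1714346)/(K + 1556124) = (-692435 - 1714346)/(1938842 + 1556124) = -2406781/3494966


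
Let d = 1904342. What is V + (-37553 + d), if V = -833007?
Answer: 1033782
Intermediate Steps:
V + (-37553 + d) = -833007 + (-37553 + 1904342) = -833007 + 1866789 = 1033782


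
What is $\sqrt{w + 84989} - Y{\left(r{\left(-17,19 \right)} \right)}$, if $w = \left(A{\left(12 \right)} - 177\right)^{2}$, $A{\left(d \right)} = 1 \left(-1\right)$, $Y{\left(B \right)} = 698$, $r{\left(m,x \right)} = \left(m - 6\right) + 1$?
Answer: $-698 + \sqrt{116673} \approx -356.43$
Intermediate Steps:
$r{\left(m,x \right)} = -5 + m$ ($r{\left(m,x \right)} = \left(-6 + m\right) + 1 = -5 + m$)
$A{\left(d \right)} = -1$
$w = 31684$ ($w = \left(-1 - 177\right)^{2} = \left(-178\right)^{2} = 31684$)
$\sqrt{w + 84989} - Y{\left(r{\left(-17,19 \right)} \right)} = \sqrt{31684 + 84989} - 698 = \sqrt{116673} - 698 = -698 + \sqrt{116673}$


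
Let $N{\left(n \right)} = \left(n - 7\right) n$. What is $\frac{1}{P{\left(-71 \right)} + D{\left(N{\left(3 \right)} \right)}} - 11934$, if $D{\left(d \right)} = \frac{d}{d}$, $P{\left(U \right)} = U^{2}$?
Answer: $- \frac{60171227}{5042} \approx -11934.0$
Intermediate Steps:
$N{\left(n \right)} = n \left(-7 + n\right)$ ($N{\left(n \right)} = \left(-7 + n\right) n = n \left(-7 + n\right)$)
$D{\left(d \right)} = 1$
$\frac{1}{P{\left(-71 \right)} + D{\left(N{\left(3 \right)} \right)}} - 11934 = \frac{1}{\left(-71\right)^{2} + 1} - 11934 = \frac{1}{5041 + 1} - 11934 = \frac{1}{5042} - 11934 = - \frac{60171227}{5042}$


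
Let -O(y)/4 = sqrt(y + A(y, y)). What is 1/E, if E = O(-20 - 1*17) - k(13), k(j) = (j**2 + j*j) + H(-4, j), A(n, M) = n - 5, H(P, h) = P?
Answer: I/(2*(-167*I + 2*sqrt(79))) ≈ -0.0029605 + 0.00031513*I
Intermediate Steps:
A(n, M) = -5 + n
k(j) = -4 + 2*j**2 (k(j) = (j**2 + j*j) - 4 = (j**2 + j**2) - 4 = 2*j**2 - 4 = -4 + 2*j**2)
O(y) = -4*sqrt(-5 + 2*y) (O(y) = -4*sqrt(y + (-5 + y)) = -4*sqrt(-5 + 2*y))
E = -334 - 4*I*sqrt(79) (E = -4*sqrt(-5 + 2*(-20 - 1*17)) - (-4 + 2*13**2) = -4*sqrt(-5 + 2*(-20 - 17)) - (-4 + 2*169) = -4*sqrt(-5 + 2*(-37)) - (-4 + 338) = -4*sqrt(-5 - 74) - 1*334 = -4*I*sqrt(79) - 334 = -334 - 4*I*sqrt(79) ≈ -334.0 - 35.553*I)
1/E = 1/(-334 - 4*I*sqrt(79))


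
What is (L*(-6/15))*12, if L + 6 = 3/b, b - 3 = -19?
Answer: 297/10 ≈ 29.700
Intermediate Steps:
b = -16 (b = 3 - 19 = -16)
L = -99/16 (L = -6 + 3/(-16) = -6 + 3*(-1/16) = -6 - 3/16 = -99/16 ≈ -6.1875)
(L*(-6/15))*12 = -(-297)/(8*15)*12 = -99/16*(-⅖)*12 = (99/40)*12 = 297/10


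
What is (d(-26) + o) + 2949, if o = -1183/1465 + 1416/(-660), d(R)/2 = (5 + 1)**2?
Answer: 48635828/16115 ≈ 3018.0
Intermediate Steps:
d(R) = 72 (d(R) = 2*(5 + 1)**2 = 2*6**2 = 2*36 = 72)
o = -47587/16115 (o = -1183*1/1465 + 1416*(-1/660) = -1183/1465 - 118/55 = -47587/16115 ≈ -2.9530)
(d(-26) + o) + 2949 = (72 - 47587/16115) + 2949 = 1112693/16115 + 2949 = 48635828/16115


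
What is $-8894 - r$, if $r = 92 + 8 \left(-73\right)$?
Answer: $-8402$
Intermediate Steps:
$r = -492$ ($r = 92 - 584 = -492$)
$-8894 - r = -8894 - -492 = -8894 + 492 = -8402$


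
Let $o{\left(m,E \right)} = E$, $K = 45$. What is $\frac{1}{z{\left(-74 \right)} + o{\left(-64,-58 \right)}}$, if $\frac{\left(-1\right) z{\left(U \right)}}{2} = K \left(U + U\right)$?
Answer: $\frac{1}{13262} \approx 7.5403 \cdot 10^{-5}$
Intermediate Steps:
$z{\left(U \right)} = - 180 U$ ($z{\left(U \right)} = - 2 \cdot 45 \left(U + U\right) = - 2 \cdot 45 \cdot 2 U = - 2 \cdot 90 U = - 180 U$)
$\frac{1}{z{\left(-74 \right)} + o{\left(-64,-58 \right)}} = \frac{1}{\left(-180\right) \left(-74\right) - 58} = \frac{1}{13320 - 58} = \frac{1}{13262}$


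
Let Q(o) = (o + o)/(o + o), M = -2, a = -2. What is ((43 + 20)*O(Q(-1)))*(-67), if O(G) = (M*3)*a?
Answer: -50652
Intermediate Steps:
Q(o) = 1 (Q(o) = (2*o)/((2*o)) = (2*o)*(1/(2*o)) = 1)
O(G) = 12 (O(G) = -2*3*(-2) = -6*(-2) = 12)
((43 + 20)*O(Q(-1)))*(-67) = ((43 + 20)*12)*(-67) = (63*12)*(-67) = 756*(-67) = -50652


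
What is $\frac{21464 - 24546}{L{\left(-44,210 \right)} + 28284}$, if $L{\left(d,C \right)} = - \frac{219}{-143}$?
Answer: $- \frac{440726}{4044831} \approx -0.10896$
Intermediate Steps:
$L{\left(d,C \right)} = \frac{219}{143}$ ($L{\left(d,C \right)} = \left(-219\right) \left(- \frac{1}{143}\right) = \frac{219}{143}$)
$\frac{21464 - 24546}{L{\left(-44,210 \right)} + 28284} = \frac{21464 - 24546}{\frac{219}{143} + 28284} = - \frac{3082}{\frac{4044831}{143}} = \left(-3082\right) \frac{143}{4044831} = - \frac{440726}{4044831}$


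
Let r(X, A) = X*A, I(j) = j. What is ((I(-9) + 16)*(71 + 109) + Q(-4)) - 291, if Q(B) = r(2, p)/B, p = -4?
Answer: 971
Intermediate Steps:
r(X, A) = A*X
Q(B) = -8/B (Q(B) = (-4*2)/B = -8/B)
((I(-9) + 16)*(71 + 109) + Q(-4)) - 291 = ((-9 + 16)*(71 + 109) - 8/(-4)) - 291 = (7*180 - 8*(-¼)) - 291 = (1260 + 2) - 291 = 1262 - 291 = 971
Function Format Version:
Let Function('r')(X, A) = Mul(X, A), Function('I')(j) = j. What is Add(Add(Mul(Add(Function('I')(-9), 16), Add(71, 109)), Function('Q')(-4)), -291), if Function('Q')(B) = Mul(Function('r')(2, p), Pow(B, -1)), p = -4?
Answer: 971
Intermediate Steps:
Function('r')(X, A) = Mul(A, X)
Function('Q')(B) = Mul(-8, Pow(B, -1)) (Function('Q')(B) = Mul(Mul(-4, 2), Pow(B, -1)) = Mul(-8, Pow(B, -1)))
Add(Add(Mul(Add(Function('I')(-9), 16), Add(71, 109)), Function('Q')(-4)), -291) = Add(Add(Mul(Add(-9, 16), Add(71, 109)), Mul(-8, Pow(-4, -1))), -291) = Add(Add(Mul(7, 180), Mul(-8, Rational(-1, 4))), -291) = Add(Add(1260, 2), -291) = Add(1262, -291) = 971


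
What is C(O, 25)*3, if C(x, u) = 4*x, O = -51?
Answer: -612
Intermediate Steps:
C(O, 25)*3 = (4*(-51))*3 = -204*3 = -612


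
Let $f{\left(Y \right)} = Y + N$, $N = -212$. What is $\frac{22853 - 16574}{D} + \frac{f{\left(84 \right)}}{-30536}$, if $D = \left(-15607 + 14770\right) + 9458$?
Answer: $\frac{24104879}{32906357} \approx 0.73253$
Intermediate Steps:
$D = 8621$ ($D = -837 + 9458 = 8621$)
$f{\left(Y \right)} = -212 + Y$ ($f{\left(Y \right)} = Y - 212 = -212 + Y$)
$\frac{22853 - 16574}{D} + \frac{f{\left(84 \right)}}{-30536} = \frac{22853 - 16574}{8621} + \frac{-212 + 84}{-30536} = 6279 \cdot \frac{1}{8621} - - \frac{16}{3817} = \frac{6279}{8621} + \frac{16}{3817} = \frac{24104879}{32906357}$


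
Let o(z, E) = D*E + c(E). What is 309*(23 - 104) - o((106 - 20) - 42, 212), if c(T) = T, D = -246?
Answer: 26911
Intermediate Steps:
o(z, E) = -245*E (o(z, E) = -246*E + E = -245*E)
309*(23 - 104) - o((106 - 20) - 42, 212) = 309*(23 - 104) - (-245)*212 = 309*(-81) - 1*(-51940) = -25029 + 51940 = 26911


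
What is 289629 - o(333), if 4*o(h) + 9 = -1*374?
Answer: 1158899/4 ≈ 2.8973e+5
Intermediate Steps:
o(h) = -383/4 (o(h) = -9/4 + (-1*374)/4 = -9/4 + (¼)*(-374) = -9/4 - 187/2 = -383/4)
289629 - o(333) = 289629 - 1*(-383/4) = 289629 + 383/4 = 1158899/4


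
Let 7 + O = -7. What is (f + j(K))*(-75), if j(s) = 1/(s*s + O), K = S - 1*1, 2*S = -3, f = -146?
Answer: 339750/31 ≈ 10960.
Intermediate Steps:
S = -3/2 (S = (1/2)*(-3) = -3/2 ≈ -1.5000)
O = -14 (O = -7 - 7 = -14)
K = -5/2 (K = -3/2 - 1*1 = -3/2 - 1 = -5/2 ≈ -2.5000)
j(s) = 1/(-14 + s**2) (j(s) = 1/(s*s - 14) = 1/(s**2 - 14) = 1/(-14 + s**2))
(f + j(K))*(-75) = (-146 + 1/(-14 + (-5/2)**2))*(-75) = (-146 + 1/(-14 + 25/4))*(-75) = (-146 + 1/(-31/4))*(-75) = (-146 - 4/31)*(-75) = -4530/31*(-75) = 339750/31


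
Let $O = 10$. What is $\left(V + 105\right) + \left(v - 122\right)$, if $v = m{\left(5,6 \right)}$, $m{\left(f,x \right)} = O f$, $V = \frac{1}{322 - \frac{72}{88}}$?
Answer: $\frac{116600}{3533} \approx 33.003$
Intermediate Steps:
$V = \frac{11}{3533}$ ($V = \frac{1}{322 - \frac{9}{11}} = \frac{1}{\frac{3533}{11}} = \frac{11}{3533} \approx 0.0031135$)
$m{\left(f,x \right)} = 10 f$
$v = 50$ ($v = 10 \cdot 5 = 50$)
$\left(V + 105\right) + \left(v - 122\right) = \left(\frac{11}{3533} + 105\right) + \left(50 - 122\right) = \frac{370976}{3533} + \left(50 - 122\right) = \frac{370976}{3533} - 72 = \frac{116600}{3533}$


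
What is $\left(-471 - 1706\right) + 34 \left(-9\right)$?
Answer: $-2483$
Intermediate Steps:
$\left(-471 - 1706\right) + 34 \left(-9\right) = -2177 - 306 = -2483$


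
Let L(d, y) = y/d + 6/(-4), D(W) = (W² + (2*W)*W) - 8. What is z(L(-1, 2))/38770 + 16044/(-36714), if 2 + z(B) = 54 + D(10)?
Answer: -50783022/118616815 ≈ -0.42813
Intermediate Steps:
D(W) = -8 + 3*W² (D(W) = (W² + 2*W²) - 8 = 3*W² - 8 = -8 + 3*W²)
L(d, y) = -3/2 + y/d (L(d, y) = y/d + 6*(-¼) = y/d - 3/2 = -3/2 + y/d)
z(B) = 344 (z(B) = -2 + (54 + (-8 + 3*10²)) = -2 + (54 + (-8 + 3*100)) = -2 + (54 + (-8 + 300)) = -2 + (54 + 292) = -2 + 346 = 344)
z(L(-1, 2))/38770 + 16044/(-36714) = 344/38770 + 16044/(-36714) = 344*(1/38770) + 16044*(-1/36714) = 172/19385 - 2674/6119 = -50783022/118616815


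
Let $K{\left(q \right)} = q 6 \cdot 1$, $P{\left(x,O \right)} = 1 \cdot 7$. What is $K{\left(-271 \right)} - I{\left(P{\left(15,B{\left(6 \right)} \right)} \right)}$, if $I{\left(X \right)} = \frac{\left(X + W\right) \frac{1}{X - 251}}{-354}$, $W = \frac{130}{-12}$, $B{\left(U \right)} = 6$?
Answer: $- \frac{842684233}{518256} \approx -1626.0$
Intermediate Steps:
$W = - \frac{65}{6}$ ($W = 130 \left(- \frac{1}{12}\right) = - \frac{65}{6} \approx -10.833$)
$P{\left(x,O \right)} = 7$
$K{\left(q \right)} = 6 q$ ($K{\left(q \right)} = 6 q 1 = 6 q$)
$I{\left(X \right)} = - \frac{- \frac{65}{6} + X}{354 \left(-251 + X\right)}$ ($I{\left(X \right)} = \frac{\left(X - \frac{65}{6}\right) \frac{1}{X - 251}}{-354} = \frac{- \frac{65}{6} + X}{-251 + X} \left(- \frac{1}{354}\right) = - \frac{- \frac{65}{6} + X}{354 \left(-251 + X\right)}$)
$K{\left(-271 \right)} - I{\left(P{\left(15,B{\left(6 \right)} \right)} \right)} = 6 \left(-271\right) - \frac{65 - 42}{2124 \left(-251 + 7\right)} = -1626 - \frac{65 - 42}{2124 \left(-244\right)} = -1626 - \frac{1}{2124} \left(- \frac{1}{244}\right) 23 = -1626 - - \frac{23}{518256} = -1626 + \frac{23}{518256} = - \frac{842684233}{518256}$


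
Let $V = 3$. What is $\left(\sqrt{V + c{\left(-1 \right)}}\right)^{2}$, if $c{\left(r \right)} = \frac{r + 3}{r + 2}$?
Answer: $5$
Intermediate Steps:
$c{\left(r \right)} = \frac{3 + r}{2 + r}$
$\left(\sqrt{V + c{\left(-1 \right)}}\right)^{2} = \left(\sqrt{3 + \frac{3 - 1}{2 - 1}}\right)^{2} = \left(\sqrt{3 + 1^{-1} \cdot 2}\right)^{2} = \left(\sqrt{3 + 1 \cdot 2}\right)^{2} = \left(\sqrt{3 + 2}\right)^{2} = \left(\sqrt{5}\right)^{2} = 5$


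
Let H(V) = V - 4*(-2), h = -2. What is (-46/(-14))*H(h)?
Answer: 138/7 ≈ 19.714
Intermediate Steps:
H(V) = 8 + V (H(V) = V + 8 = 8 + V)
(-46/(-14))*H(h) = (-46/(-14))*(8 - 2) = -1/14*(-46)*6 = (23/7)*6 = 138/7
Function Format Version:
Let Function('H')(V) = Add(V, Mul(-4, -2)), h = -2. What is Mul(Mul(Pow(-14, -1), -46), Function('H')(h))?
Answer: Rational(138, 7) ≈ 19.714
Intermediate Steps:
Function('H')(V) = Add(8, V) (Function('H')(V) = Add(V, 8) = Add(8, V))
Mul(Mul(Pow(-14, -1), -46), Function('H')(h)) = Mul(Mul(Pow(-14, -1), -46), Add(8, -2)) = Mul(Mul(Rational(-1, 14), -46), 6) = Mul(Rational(23, 7), 6) = Rational(138, 7)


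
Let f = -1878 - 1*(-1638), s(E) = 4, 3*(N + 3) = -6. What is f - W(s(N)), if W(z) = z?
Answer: -244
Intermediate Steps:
N = -5 (N = -3 + (⅓)*(-6) = -3 - 2 = -5)
f = -240 (f = -1878 + 1638 = -240)
f - W(s(N)) = -240 - 1*4 = -240 - 4 = -244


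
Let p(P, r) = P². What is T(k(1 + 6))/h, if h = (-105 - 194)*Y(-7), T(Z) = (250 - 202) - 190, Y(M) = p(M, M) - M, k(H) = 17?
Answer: 71/8372 ≈ 0.0084807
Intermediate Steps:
Y(M) = M² - M
T(Z) = -142 (T(Z) = 48 - 190 = -142)
h = -16744 (h = (-105 - 194)*(-7*(-1 - 7)) = -(-2093)*(-8) = -299*56 = -16744)
T(k(1 + 6))/h = -142/(-16744) = -142*(-1/16744) = 71/8372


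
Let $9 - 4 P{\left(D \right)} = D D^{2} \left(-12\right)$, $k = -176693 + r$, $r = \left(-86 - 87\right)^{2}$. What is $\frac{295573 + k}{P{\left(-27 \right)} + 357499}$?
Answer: $\frac{595236}{1193809} \approx 0.4986$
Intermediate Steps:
$r = 29929$ ($r = \left(-173\right)^{2} = 29929$)
$k = -146764$ ($k = -176693 + 29929 = -146764$)
$P{\left(D \right)} = \frac{9}{4} + 3 D^{3}$ ($P{\left(D \right)} = \frac{9}{4} - \frac{D D^{2} \left(-12\right)}{4} = \frac{9}{4} - \frac{D^{3} \left(-12\right)}{4} = \frac{9}{4} - \frac{\left(-12\right) D^{3}}{4} = \frac{9}{4} + 3 D^{3}$)
$\frac{295573 + k}{P{\left(-27 \right)} + 357499} = \frac{295573 - 146764}{\left(\frac{9}{4} + 3 \left(-27\right)^{3}\right) + 357499} = \frac{148809}{\left(\frac{9}{4} + 3 \left(-19683\right)\right) + 357499} = \frac{148809}{\left(\frac{9}{4} - 59049\right) + 357499} = \frac{148809}{- \frac{236187}{4} + 357499} = \frac{148809}{\frac{1193809}{4}} = 148809 \cdot \frac{4}{1193809} = \frac{595236}{1193809}$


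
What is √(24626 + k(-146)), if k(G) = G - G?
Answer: √24626 ≈ 156.93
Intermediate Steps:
k(G) = 0
√(24626 + k(-146)) = √(24626 + 0) = √24626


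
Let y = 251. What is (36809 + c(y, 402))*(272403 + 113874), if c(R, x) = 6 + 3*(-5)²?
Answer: 14249758530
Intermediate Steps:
c(R, x) = 81 (c(R, x) = 6 + 3*25 = 6 + 75 = 81)
(36809 + c(y, 402))*(272403 + 113874) = (36809 + 81)*(272403 + 113874) = 36890*386277 = 14249758530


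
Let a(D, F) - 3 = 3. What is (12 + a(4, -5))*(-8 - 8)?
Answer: -288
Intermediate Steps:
a(D, F) = 6 (a(D, F) = 3 + 3 = 6)
(12 + a(4, -5))*(-8 - 8) = (12 + 6)*(-8 - 8) = 18*(-16) = -288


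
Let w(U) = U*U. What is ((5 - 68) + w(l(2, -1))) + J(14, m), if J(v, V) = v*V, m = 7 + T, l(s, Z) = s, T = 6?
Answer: 123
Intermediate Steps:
w(U) = U**2
m = 13 (m = 7 + 6 = 13)
J(v, V) = V*v
((5 - 68) + w(l(2, -1))) + J(14, m) = ((5 - 68) + 2**2) + 13*14 = (-63 + 4) + 182 = -59 + 182 = 123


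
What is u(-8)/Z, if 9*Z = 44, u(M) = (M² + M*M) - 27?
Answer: 909/44 ≈ 20.659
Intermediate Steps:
u(M) = -27 + 2*M² (u(M) = (M² + M²) - 27 = 2*M² - 27 = -27 + 2*M²)
Z = 44/9 (Z = (⅑)*44 = 44/9 ≈ 4.8889)
u(-8)/Z = (-27 + 2*(-8)²)/(44/9) = (-27 + 2*64)*(9/44) = (-27 + 128)*(9/44) = 101*(9/44) = 909/44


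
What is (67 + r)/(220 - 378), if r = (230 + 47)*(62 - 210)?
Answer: 40929/158 ≈ 259.04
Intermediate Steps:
r = -40996 (r = 277*(-148) = -40996)
(67 + r)/(220 - 378) = (67 - 40996)/(220 - 378) = -40929/(-158) = -40929*(-1/158) = 40929/158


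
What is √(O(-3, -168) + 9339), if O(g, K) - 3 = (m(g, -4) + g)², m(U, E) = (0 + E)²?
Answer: √9511 ≈ 97.524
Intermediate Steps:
m(U, E) = E²
O(g, K) = 3 + (16 + g)² (O(g, K) = 3 + ((-4)² + g)² = 3 + (16 + g)²)
√(O(-3, -168) + 9339) = √((3 + (16 - 3)²) + 9339) = √((3 + 13²) + 9339) = √((3 + 169) + 9339) = √(172 + 9339) = √9511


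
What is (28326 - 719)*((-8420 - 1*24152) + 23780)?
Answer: -242720744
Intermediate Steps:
(28326 - 719)*((-8420 - 1*24152) + 23780) = 27607*((-8420 - 24152) + 23780) = 27607*(-32572 + 23780) = 27607*(-8792) = -242720744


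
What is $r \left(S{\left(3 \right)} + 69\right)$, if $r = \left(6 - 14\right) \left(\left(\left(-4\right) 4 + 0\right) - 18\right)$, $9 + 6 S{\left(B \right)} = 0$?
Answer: $18360$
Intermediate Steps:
$S{\left(B \right)} = - \frac{3}{2}$ ($S{\left(B \right)} = - \frac{3}{2} + \frac{1}{6} \cdot 0 = - \frac{3}{2} + 0 = - \frac{3}{2}$)
$r = 272$ ($r = - 8 \left(\left(-16 + 0\right) - 18\right) = - 8 \left(-16 - 18\right) = \left(-8\right) \left(-34\right) = 272$)
$r \left(S{\left(3 \right)} + 69\right) = 272 \left(- \frac{3}{2} + 69\right) = 272 \cdot \frac{135}{2} = 18360$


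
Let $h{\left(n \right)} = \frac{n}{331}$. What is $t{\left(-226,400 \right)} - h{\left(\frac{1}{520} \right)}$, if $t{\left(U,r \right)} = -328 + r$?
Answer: $\frac{12392639}{172120} \approx 72.0$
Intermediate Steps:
$h{\left(n \right)} = \frac{n}{331}$ ($h{\left(n \right)} = n \frac{1}{331} = \frac{n}{331}$)
$t{\left(-226,400 \right)} - h{\left(\frac{1}{520} \right)} = \left(-328 + 400\right) - \frac{1}{331 \cdot 520} = 72 - \frac{1}{331} \cdot \frac{1}{520} = 72 - \frac{1}{172120} = \frac{12392639}{172120}$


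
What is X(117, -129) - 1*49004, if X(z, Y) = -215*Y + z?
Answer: -21152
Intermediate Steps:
X(z, Y) = z - 215*Y
X(117, -129) - 1*49004 = (117 - 215*(-129)) - 1*49004 = (117 + 27735) - 49004 = 27852 - 49004 = -21152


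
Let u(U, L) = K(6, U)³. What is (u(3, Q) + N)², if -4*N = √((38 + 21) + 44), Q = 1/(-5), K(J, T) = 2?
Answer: (32 - √103)²/16 ≈ 29.842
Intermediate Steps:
Q = -⅕ ≈ -0.20000
u(U, L) = 8 (u(U, L) = 2³ = 8)
N = -√103/4 (N = -√((38 + 21) + 44)/4 = -√(59 + 44)/4 = -√103/4 ≈ -2.5372)
(u(3, Q) + N)² = (8 - √103/4)²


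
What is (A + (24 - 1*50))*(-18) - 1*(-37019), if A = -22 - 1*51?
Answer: 38801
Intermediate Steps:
A = -73 (A = -22 - 51 = -73)
(A + (24 - 1*50))*(-18) - 1*(-37019) = (-73 + (24 - 1*50))*(-18) - 1*(-37019) = (-73 + (24 - 50))*(-18) + 37019 = (-73 - 26)*(-18) + 37019 = -99*(-18) + 37019 = 1782 + 37019 = 38801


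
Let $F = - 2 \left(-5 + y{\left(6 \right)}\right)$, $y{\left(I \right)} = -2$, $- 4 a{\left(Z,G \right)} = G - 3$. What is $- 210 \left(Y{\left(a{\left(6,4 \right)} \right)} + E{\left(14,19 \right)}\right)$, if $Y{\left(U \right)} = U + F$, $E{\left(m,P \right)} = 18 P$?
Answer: $- \frac{149415}{2} \approx -74708.0$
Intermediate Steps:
$a{\left(Z,G \right)} = \frac{3}{4} - \frac{G}{4}$ ($a{\left(Z,G \right)} = - \frac{G - 3}{4} = - \frac{-3 + G}{4} = \frac{3}{4} - \frac{G}{4}$)
$F = 14$ ($F = - 2 \left(-5 - 2\right) = \left(-2\right) \left(-7\right) = 14$)
$Y{\left(U \right)} = 14 + U$ ($Y{\left(U \right)} = U + 14 = 14 + U$)
$- 210 \left(Y{\left(a{\left(6,4 \right)} \right)} + E{\left(14,19 \right)}\right) = - 210 \left(\left(14 + \left(\frac{3}{4} - 1\right)\right) + 18 \cdot 19\right) = - 210 \left(\left(14 + \left(\frac{3}{4} - 1\right)\right) + 342\right) = - 210 \left(\left(14 - \frac{1}{4}\right) + 342\right) = - 210 \left(\frac{55}{4} + 342\right) = \left(-210\right) \frac{1423}{4} = - \frac{149415}{2}$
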